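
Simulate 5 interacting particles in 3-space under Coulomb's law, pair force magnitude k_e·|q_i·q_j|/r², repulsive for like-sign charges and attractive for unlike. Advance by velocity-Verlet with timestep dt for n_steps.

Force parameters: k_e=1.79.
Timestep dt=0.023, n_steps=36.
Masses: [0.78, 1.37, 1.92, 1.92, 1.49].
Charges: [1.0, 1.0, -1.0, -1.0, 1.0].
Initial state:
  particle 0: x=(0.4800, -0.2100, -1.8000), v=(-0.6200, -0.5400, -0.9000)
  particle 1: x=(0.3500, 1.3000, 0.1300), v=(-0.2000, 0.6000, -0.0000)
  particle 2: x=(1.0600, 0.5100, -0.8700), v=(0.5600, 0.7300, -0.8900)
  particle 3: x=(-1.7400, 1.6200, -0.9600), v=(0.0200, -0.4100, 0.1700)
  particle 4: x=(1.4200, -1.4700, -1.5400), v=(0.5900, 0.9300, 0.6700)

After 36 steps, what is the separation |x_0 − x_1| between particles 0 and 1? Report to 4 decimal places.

3.3240

step 0: x0=(0.4800, -0.2100, -1.8000) x1=(0.3500, 1.3000, 0.1300) x2=(1.0600, 0.5100, -0.8700) x3=(-1.7400, 1.6200, -0.9600) x4=(1.4200, -1.4700, -1.5400)
step 1: x0=(0.4657, -0.2221, -1.8205) x1=(0.3454, 1.3138, 0.1299) x2=(1.0728, 0.5267, -0.8905) x3=(-1.7395, 1.6105, -0.9561) x4=(1.4336, -1.4487, -1.5246)
step 2: x0=(0.4513, -0.2334, -1.8408) x1=(0.3408, 1.3275, 0.1297) x2=(1.0854, 0.5433, -0.9111) x3=(-1.7389, 1.6011, -0.9521) x4=(1.4474, -1.4274, -1.5090)
step 3: x0=(0.4369, -0.2441, -1.8609) x1=(0.3363, 1.3412, 0.1293) x2=(1.0979, 0.5597, -0.9317) x3=(-1.7382, 1.5915, -0.9482) x4=(1.4613, -1.4062, -1.4935)
step 4: x0=(0.4223, -0.2540, -1.8807) x1=(0.3318, 1.3549, 0.1287) x2=(1.1102, 0.5759, -0.9524) x3=(-1.7375, 1.5819, -0.9442) x4=(1.4753, -1.3851, -1.4778)
step 5: x0=(0.4077, -0.2634, -1.9004) x1=(0.3272, 1.3686, 0.1281) x2=(1.1224, 0.5920, -0.9731) x3=(-1.7366, 1.5723, -0.9402) x4=(1.4894, -1.3640, -1.4621)
step 6: x0=(0.3929, -0.2720, -1.9200) x1=(0.3227, 1.3823, 0.1272) x2=(1.1344, 0.6079, -0.9939) x3=(-1.7357, 1.5627, -0.9362) x4=(1.5037, -1.3430, -1.4463)
step 7: x0=(0.3779, -0.2801, -1.9394) x1=(0.3182, 1.3959, 0.1262) x2=(1.1463, 0.6236, -1.0147) x3=(-1.7347, 1.5530, -0.9321) x4=(1.5181, -1.3220, -1.4304)
step 8: x0=(0.3628, -0.2876, -1.9587) x1=(0.3137, 1.4095, 0.1251) x2=(1.1580, 0.6391, -1.0355) x3=(-1.7336, 1.5432, -0.9281) x4=(1.5326, -1.3011, -1.4144)
step 9: x0=(0.3476, -0.2945, -1.9779) x1=(0.3092, 1.4232, 0.1238) x2=(1.1696, 0.6545, -1.0564) x3=(-1.7324, 1.5334, -0.9240) x4=(1.5473, -1.2801, -1.3983)
step 10: x0=(0.3322, -0.3009, -1.9971) x1=(0.3047, 1.4368, 0.1224) x2=(1.1811, 0.6697, -1.0772) x3=(-1.7311, 1.5236, -0.9199) x4=(1.5621, -1.2592, -1.3822)
step 11: x0=(0.3167, -0.3067, -2.0162) x1=(0.3001, 1.4504, 0.1208) x2=(1.1924, 0.6848, -1.0981) x3=(-1.7297, 1.5137, -0.9157) x4=(1.5771, -1.2383, -1.3659)
step 12: x0=(0.3010, -0.3120, -2.0353) x1=(0.2956, 1.4641, 0.1191) x2=(1.2037, 0.6996, -1.1190) x3=(-1.7282, 1.5038, -0.9116) x4=(1.5922, -1.2174, -1.3496)
step 13: x0=(0.2852, -0.3169, -2.0544) x1=(0.2910, 1.4777, 0.1173) x2=(1.2148, 0.7143, -1.1398) x3=(-1.7266, 1.4939, -0.9074) x4=(1.6074, -1.1964, -1.3332)
step 14: x0=(0.2692, -0.3212, -2.0734) x1=(0.2864, 1.4913, 0.1153) x2=(1.2258, 0.7288, -1.1607) x3=(-1.7250, 1.4839, -0.9032) x4=(1.6227, -1.1754, -1.3167)
step 15: x0=(0.2531, -0.3252, -2.0925) x1=(0.2818, 1.5050, 0.1133) x2=(1.2367, 0.7431, -1.1816) x3=(-1.7232, 1.4739, -0.8990) x4=(1.6381, -1.1544, -1.3001)
step 16: x0=(0.2368, -0.3287, -2.1115) x1=(0.2771, 1.5186, 0.1110) x2=(1.2475, 0.7573, -1.2024) x3=(-1.7214, 1.4638, -0.8947) x4=(1.6537, -1.1333, -1.2835)
step 17: x0=(0.2203, -0.3318, -2.1306) x1=(0.2725, 1.5323, 0.1087) x2=(1.2582, 0.7712, -1.2232) x3=(-1.7194, 1.4537, -0.8905) x4=(1.6693, -1.1122, -1.2668)
step 18: x0=(0.2037, -0.3345, -2.1496) x1=(0.2677, 1.5460, 0.1062) x2=(1.2689, 0.7850, -1.2441) x3=(-1.7173, 1.4436, -0.8862) x4=(1.6851, -1.0910, -1.2500)
step 19: x0=(0.1870, -0.3369, -2.1687) x1=(0.2630, 1.5597, 0.1036) x2=(1.2794, 0.7986, -1.2649) x3=(-1.7152, 1.4334, -0.8819) x4=(1.7010, -1.0697, -1.2332)
step 20: x0=(0.1702, -0.3389, -2.1878) x1=(0.2582, 1.5734, 0.1009) x2=(1.2898, 0.8121, -1.2856) x3=(-1.7129, 1.4232, -0.8775) x4=(1.7169, -1.0484, -1.2163)
step 21: x0=(0.1532, -0.3405, -2.2069) x1=(0.2533, 1.5871, 0.0981) x2=(1.3002, 0.8253, -1.3064) x3=(-1.7106, 1.4130, -0.8732) x4=(1.7330, -1.0269, -1.1993)
step 22: x0=(0.1361, -0.3419, -2.2261) x1=(0.2484, 1.6008, 0.0951) x2=(1.3104, 0.8384, -1.3271) x3=(-1.7081, 1.4027, -0.8688) x4=(1.7491, -1.0054, -1.1823)
step 23: x0=(0.1188, -0.3429, -2.2453) x1=(0.2434, 1.6146, 0.0921) x2=(1.3206, 0.8513, -1.3477) x3=(-1.7056, 1.3924, -0.8644) x4=(1.7653, -0.9838, -1.1652)
step 24: x0=(0.1015, -0.3436, -2.2644) x1=(0.2384, 1.6283, 0.0889) x2=(1.3308, 0.8641, -1.3684) x3=(-1.7029, 1.3821, -0.8599) x4=(1.7816, -0.9621, -1.1482)
step 25: x0=(0.0840, -0.3440, -2.2837) x1=(0.2333, 1.6421, 0.0856) x2=(1.3408, 0.8766, -1.3890) x3=(-1.7001, 1.3717, -0.8555) x4=(1.7980, -0.9403, -1.1310)
step 26: x0=(0.0665, -0.3442, -2.3029) x1=(0.2282, 1.6559, 0.0822) x2=(1.3508, 0.8890, -1.4095) x3=(-1.6973, 1.3613, -0.8510) x4=(1.8144, -0.9184, -1.1139)
step 27: x0=(0.0488, -0.3441, -2.3221) x1=(0.2230, 1.6697, 0.0786) x2=(1.3607, 0.9012, -1.4300) x3=(-1.6943, 1.3508, -0.8465) x4=(1.8309, -0.8964, -1.0967)
step 28: x0=(0.0310, -0.3437, -2.3414) x1=(0.2177, 1.6835, 0.0750) x2=(1.3706, 0.9133, -1.4505) x3=(-1.6912, 1.3404, -0.8420) x4=(1.8474, -0.8743, -1.0795)
step 29: x0=(0.0132, -0.3431, -2.3607) x1=(0.2124, 1.6973, 0.0713) x2=(1.3804, 0.9251, -1.4709) x3=(-1.6880, 1.3299, -0.8375) x4=(1.8640, -0.8520, -1.0623)
step 30: x0=(-0.0048, -0.3423, -2.3800) x1=(0.2069, 1.7112, 0.0674) x2=(1.3901, 0.9369, -1.4912) x3=(-1.6847, 1.3194, -0.8329) x4=(1.8807, -0.8297, -1.0451)
step 31: x0=(-0.0228, -0.3412, -2.3993) x1=(0.2014, 1.7250, 0.0635) x2=(1.3998, 0.9484, -1.5115) x3=(-1.6813, 1.3088, -0.8283) x4=(1.8974, -0.8072, -1.0278)
step 32: x0=(-0.0410, -0.3399, -2.4186) x1=(0.1959, 1.7389, 0.0594) x2=(1.4094, 0.9598, -1.5318) x3=(-1.6778, 1.2983, -0.8237) x4=(1.9141, -0.7846, -1.0106)
step 33: x0=(-0.0592, -0.3384, -2.4379) x1=(0.1902, 1.7527, 0.0553) x2=(1.4190, 0.9710, -1.5519) x3=(-1.6741, 1.2877, -0.8191) x4=(1.9309, -0.7619, -0.9934)
step 34: x0=(-0.0775, -0.3367, -2.4573) x1=(0.1845, 1.7666, 0.0510) x2=(1.4285, 0.9821, -1.5720) x3=(-1.6704, 1.2771, -0.8145) x4=(1.9477, -0.7391, -0.9762)
step 35: x0=(-0.0958, -0.3348, -2.4766) x1=(0.1786, 1.7805, 0.0466) x2=(1.4380, 0.9930, -1.5921) x3=(-1.6665, 1.2665, -0.8098) x4=(1.9645, -0.7162, -0.9590)
step 36: x0=(-0.1142, -0.3327, -2.4960) x1=(0.1727, 1.7943, 0.0422) x2=(1.4475, 1.0038, -1.6121) x3=(-1.6626, 1.2558, -0.8051) x4=(1.9813, -0.6931, -0.9418)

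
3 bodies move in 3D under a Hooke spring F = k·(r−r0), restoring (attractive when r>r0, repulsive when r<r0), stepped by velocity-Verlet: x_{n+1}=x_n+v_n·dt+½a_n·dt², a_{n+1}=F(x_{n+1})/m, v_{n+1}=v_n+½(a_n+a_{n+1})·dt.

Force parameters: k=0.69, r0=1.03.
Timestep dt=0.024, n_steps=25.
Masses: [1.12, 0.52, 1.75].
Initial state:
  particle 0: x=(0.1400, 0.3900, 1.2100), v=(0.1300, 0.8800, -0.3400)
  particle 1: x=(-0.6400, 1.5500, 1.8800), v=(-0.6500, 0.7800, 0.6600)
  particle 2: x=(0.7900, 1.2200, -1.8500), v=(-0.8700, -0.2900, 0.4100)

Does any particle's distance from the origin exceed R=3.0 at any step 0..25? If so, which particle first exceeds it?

no

step 0: x0=(0.1400, 0.3900, 1.2100) x1=(-0.6400, 1.5500, 1.8800) x2=(0.7900, 1.2200, -1.8500)
step 1: x0=(0.1432, 0.4113, 1.2015) x1=(-0.6551, 1.5685, 1.8947) x2=(0.7689, 1.2130, -1.8396)
step 2: x0=(0.1464, 0.4329, 1.1924) x1=(-0.6692, 1.5864, 1.9071) x2=(0.7476, 1.2059, -1.8281)
step 3: x0=(0.1496, 0.4549, 1.1826) x1=(-0.6822, 1.6039, 1.9172) x2=(0.7258, 1.1988, -1.8155)
step 4: x0=(0.1529, 0.4771, 1.1722) x1=(-0.6943, 1.6208, 1.9249) x2=(0.7038, 1.1917, -1.8019)
step 5: x0=(0.1562, 0.4997, 1.1612) x1=(-0.7053, 1.6372, 1.9304) x2=(0.6814, 1.1845, -1.7871)
step 6: x0=(0.1595, 0.5226, 1.1496) x1=(-0.7152, 1.6529, 1.9335) x2=(0.6588, 1.1773, -1.7713)
step 7: x0=(0.1628, 0.5458, 1.1374) x1=(-0.7242, 1.6681, 1.9343) x2=(0.6358, 1.1700, -1.7544)
step 8: x0=(0.1661, 0.5693, 1.1247) x1=(-0.7321, 1.6827, 1.9328) x2=(0.6125, 1.1628, -1.7365)
step 9: x0=(0.1694, 0.5931, 1.1113) x1=(-0.7390, 1.6967, 1.9289) x2=(0.5889, 1.1555, -1.7175)
step 10: x0=(0.1727, 0.6171, 1.0975) x1=(-0.7449, 1.7100, 1.9228) x2=(0.5651, 1.1483, -1.6975)
step 11: x0=(0.1759, 0.6415, 1.0831) x1=(-0.7498, 1.7228, 1.9144) x2=(0.5409, 1.1410, -1.6765)
step 12: x0=(0.1791, 0.6660, 1.0682) x1=(-0.7537, 1.7348, 1.9038) x2=(0.5165, 1.1338, -1.6545)
step 13: x0=(0.1823, 0.6909, 1.0529) x1=(-0.7567, 1.7463, 1.8910) x2=(0.4919, 1.1267, -1.6315)
step 14: x0=(0.1854, 0.7159, 1.0370) x1=(-0.7587, 1.7571, 1.8759) x2=(0.4669, 1.1195, -1.6075)
step 15: x0=(0.1884, 0.7412, 1.0207) x1=(-0.7597, 1.7672, 1.8587) x2=(0.4418, 1.1125, -1.5826)
step 16: x0=(0.1914, 0.7667, 1.0039) x1=(-0.7598, 1.7768, 1.8393) x2=(0.4164, 1.1054, -1.5568)
step 17: x0=(0.1943, 0.7924, 0.9866) x1=(-0.7590, 1.7856, 1.8179) x2=(0.3908, 1.0985, -1.5301)
step 18: x0=(0.1971, 0.8183, 0.9690) x1=(-0.7573, 1.7938, 1.7943) x2=(0.3650, 1.0916, -1.5025)
step 19: x0=(0.1998, 0.8444, 0.9509) x1=(-0.7547, 1.8014, 1.7688) x2=(0.3390, 1.0848, -1.4740)
step 20: x0=(0.2024, 0.8706, 0.9325) x1=(-0.7513, 1.8083, 1.7413) x2=(0.3127, 1.0780, -1.4447)
step 21: x0=(0.2050, 0.8970, 0.9136) x1=(-0.7471, 1.8146, 1.7119) x2=(0.2863, 1.0714, -1.4146)
step 22: x0=(0.2074, 0.9235, 0.8944) x1=(-0.7421, 1.8202, 1.6807) x2=(0.2598, 1.0649, -1.3836)
step 23: x0=(0.2098, 0.9502, 0.8748) x1=(-0.7363, 1.8253, 1.6476) x2=(0.2330, 1.0584, -1.3520)
step 24: x0=(0.2120, 0.9770, 0.8549) x1=(-0.7298, 1.8297, 1.6127) x2=(0.2061, 1.0521, -1.3196)
step 25: x0=(0.2142, 1.0039, 0.8347) x1=(-0.7226, 1.8335, 1.5762) x2=(0.1791, 1.0458, -1.2864)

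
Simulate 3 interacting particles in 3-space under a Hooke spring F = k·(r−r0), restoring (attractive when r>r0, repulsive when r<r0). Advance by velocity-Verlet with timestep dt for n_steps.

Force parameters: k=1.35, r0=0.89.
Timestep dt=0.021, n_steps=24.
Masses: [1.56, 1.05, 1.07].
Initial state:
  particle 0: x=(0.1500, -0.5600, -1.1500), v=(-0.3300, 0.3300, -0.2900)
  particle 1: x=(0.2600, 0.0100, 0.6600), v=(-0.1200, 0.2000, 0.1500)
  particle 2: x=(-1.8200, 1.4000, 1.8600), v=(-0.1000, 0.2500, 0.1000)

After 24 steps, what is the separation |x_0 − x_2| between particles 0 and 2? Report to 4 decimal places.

3.0160

step 0: x0=(0.1500, -0.5600, -1.1500) x1=(0.2600, 0.0100, 0.6600) x2=(-1.8200, 1.4000, 1.8600)
step 1: x0=(0.1428, -0.5527, -1.1555) x1=(0.2571, 0.0144, 0.6631) x2=(-1.8213, 1.4046, 1.8612)
step 2: x0=(0.1350, -0.5447, -1.1596) x1=(0.2533, 0.0191, 0.6661) x2=(-1.8209, 1.4077, 1.8607)
step 3: x0=(0.1267, -0.5361, -1.1626) x1=(0.2487, 0.0242, 0.6691) x2=(-1.8189, 1.4096, 1.8584)
step 4: x0=(0.1178, -0.5267, -1.1642) x1=(0.2432, 0.0297, 0.6719) x2=(-1.8153, 1.4100, 1.8543)
step 5: x0=(0.1083, -0.5166, -1.1645) x1=(0.2370, 0.0355, 0.6746) x2=(-1.8101, 1.4091, 1.8484)
step 6: x0=(0.0983, -0.5059, -1.1636) x1=(0.2299, 0.0417, 0.6772) x2=(-1.8032, 1.4068, 1.8409)
step 7: x0=(0.0878, -0.4944, -1.1614) x1=(0.2220, 0.0483, 0.6797) x2=(-1.7948, 1.4032, 1.8315)
step 8: x0=(0.0768, -0.4823, -1.1580) x1=(0.2133, 0.0551, 0.6821) x2=(-1.7848, 1.3982, 1.8205)
step 9: x0=(0.0652, -0.4695, -1.1533) x1=(0.2038, 0.0624, 0.6843) x2=(-1.7733, 1.3920, 1.8077)
step 10: x0=(0.0531, -0.4561, -1.1473) x1=(0.1935, 0.0699, 0.6864) x2=(-1.7602, 1.3845, 1.7933)
step 11: x0=(0.0405, -0.4420, -1.1401) x1=(0.1824, 0.0778, 0.6883) x2=(-1.7457, 1.3756, 1.7772)
step 12: x0=(0.0274, -0.4273, -1.1316) x1=(0.1706, 0.0861, 0.6901) x2=(-1.7296, 1.3656, 1.7594)
step 13: x0=(0.0138, -0.4119, -1.1220) x1=(0.1581, 0.0946, 0.6918) x2=(-1.7122, 1.3543, 1.7400)
step 14: x0=(-0.0003, -0.3960, -1.1111) x1=(0.1448, 0.1035, 0.6933) x2=(-1.6933, 1.3418, 1.7191)
step 15: x0=(-0.0148, -0.3794, -1.0991) x1=(0.1308, 0.1126, 0.6946) x2=(-1.6731, 1.3281, 1.6965)
step 16: x0=(-0.0298, -0.3622, -1.0859) x1=(0.1161, 0.1220, 0.6957) x2=(-1.6516, 1.3133, 1.6725)
step 17: x0=(-0.0452, -0.3445, -1.0715) x1=(0.1008, 0.1317, 0.6967) x2=(-1.6287, 1.2974, 1.6469)
step 18: x0=(-0.0610, -0.3262, -1.0561) x1=(0.0848, 0.1417, 0.6975) x2=(-1.6046, 1.2804, 1.6199)
step 19: x0=(-0.0773, -0.3073, -1.0395) x1=(0.0682, 0.1519, 0.6981) x2=(-1.5793, 1.2623, 1.5915)
step 20: x0=(-0.0939, -0.2879, -1.0218) x1=(0.0510, 0.1624, 0.6984) x2=(-1.5529, 1.2433, 1.5616)
step 21: x0=(-0.1109, -0.2680, -1.0031) x1=(0.0333, 0.1731, 0.6986) x2=(-1.5253, 1.2232, 1.5305)
step 22: x0=(-0.1283, -0.2476, -0.9834) x1=(0.0150, 0.1840, 0.6986) x2=(-1.4967, 1.2023, 1.4981)
step 23: x0=(-0.1460, -0.2267, -0.9626) x1=(-0.0038, 0.1951, 0.6983) x2=(-1.4670, 1.1804, 1.4644)
step 24: x0=(-0.1641, -0.2054, -0.9410) x1=(-0.0231, 0.2064, 0.6979) x2=(-1.4364, 1.1577, 1.4296)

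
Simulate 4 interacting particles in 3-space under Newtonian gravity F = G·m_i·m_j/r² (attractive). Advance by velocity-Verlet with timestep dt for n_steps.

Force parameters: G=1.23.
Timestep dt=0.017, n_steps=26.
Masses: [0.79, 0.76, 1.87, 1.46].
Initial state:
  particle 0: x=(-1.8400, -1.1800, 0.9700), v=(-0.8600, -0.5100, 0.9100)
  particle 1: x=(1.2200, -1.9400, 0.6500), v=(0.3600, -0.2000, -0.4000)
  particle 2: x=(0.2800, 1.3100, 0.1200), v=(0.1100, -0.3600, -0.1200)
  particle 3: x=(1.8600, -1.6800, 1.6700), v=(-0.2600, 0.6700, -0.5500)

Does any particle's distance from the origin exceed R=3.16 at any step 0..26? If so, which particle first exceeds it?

no

step 0: x0=(-1.8400, -1.1800, 0.9700) x1=(1.2200, -1.9400, 0.6500) x2=(0.2800, 1.3100, 0.1200) x3=(1.8600, -1.6800, 1.6700)
step 1: x0=(-1.8546, -1.1887, 0.9855) x1=(1.2262, -1.9433, 0.6433) x2=(0.2819, 1.3038, 0.1180) x3=(1.8555, -1.6686, 1.6606)
step 2: x0=(-1.8690, -1.1973, 1.0009) x1=(1.2325, -1.9465, 0.6370) x2=(0.2838, 1.2976, 0.1160) x3=(1.8509, -1.6572, 1.6510)
step 3: x0=(-1.8834, -1.2059, 1.0164) x1=(1.2390, -1.9496, 0.6309) x2=(0.2856, 1.2913, 0.1140) x3=(1.8461, -1.6458, 1.6412)
step 4: x0=(-1.8977, -1.2144, 1.0318) x1=(1.2456, -1.9525, 0.6250) x2=(0.2875, 1.2850, 0.1120) x3=(1.8413, -1.6344, 1.6312)
step 5: x0=(-1.9119, -1.2230, 1.0472) x1=(1.2523, -1.9552, 0.6195) x2=(0.2894, 1.2785, 0.1101) x3=(1.8363, -1.6231, 1.6211)
step 6: x0=(-1.9260, -1.2315, 1.0626) x1=(1.2591, -1.9578, 0.6143) x2=(0.2914, 1.2720, 0.1082) x3=(1.8311, -1.6117, 1.6108)
step 7: x0=(-1.9400, -1.2399, 1.0780) x1=(1.2661, -1.9603, 0.6093) x2=(0.2933, 1.2654, 0.1064) x3=(1.8258, -1.6003, 1.6003)
step 8: x0=(-1.9539, -1.2484, 1.0934) x1=(1.2732, -1.9625, 0.6047) x2=(0.2952, 1.2588, 0.1045) x3=(1.8204, -1.5890, 1.5896)
step 9: x0=(-1.9677, -1.2568, 1.1087) x1=(1.2805, -1.9646, 0.6004) x2=(0.2971, 1.2521, 0.1027) x3=(1.8149, -1.5776, 1.5787)
step 10: x0=(-1.9814, -1.2651, 1.1241) x1=(1.2878, -1.9665, 0.5963) x2=(0.2991, 1.2453, 0.1009) x3=(1.8092, -1.5663, 1.5677)
step 11: x0=(-1.9950, -1.2735, 1.1394) x1=(1.2953, -1.9682, 0.5926) x2=(0.3011, 1.2384, 0.0991) x3=(1.8035, -1.5550, 1.5565)
step 12: x0=(-2.0086, -1.2818, 1.1547) x1=(1.3030, -1.9698, 0.5892) x2=(0.3030, 1.2315, 0.0974) x3=(1.7975, -1.5438, 1.5451)
step 13: x0=(-2.0220, -1.2901, 1.1700) x1=(1.3107, -1.9711, 0.5861) x2=(0.3050, 1.2245, 0.0957) x3=(1.7915, -1.5325, 1.5334)
step 14: x0=(-2.0354, -1.2984, 1.1853) x1=(1.3186, -1.9722, 0.5833) x2=(0.3070, 1.2174, 0.0940) x3=(1.7853, -1.5213, 1.5216)
step 15: x0=(-2.0486, -1.3066, 1.2006) x1=(1.3266, -1.9731, 0.5808) x2=(0.3090, 1.2102, 0.0924) x3=(1.7790, -1.5101, 1.5096)
step 16: x0=(-2.0618, -1.3148, 1.2159) x1=(1.3347, -1.9737, 0.5787) x2=(0.3110, 1.2030, 0.0907) x3=(1.7726, -1.4990, 1.4974)
step 17: x0=(-2.0749, -1.3230, 1.2311) x1=(1.3429, -1.9742, 0.5769) x2=(0.3131, 1.1957, 0.0892) x3=(1.7660, -1.4879, 1.4850)
step 18: x0=(-2.0879, -1.3311, 1.2463) x1=(1.3513, -1.9744, 0.5754) x2=(0.3151, 1.1883, 0.0876) x3=(1.7593, -1.4769, 1.4724)
step 19: x0=(-2.1008, -1.3392, 1.2615) x1=(1.3598, -1.9743, 0.5743) x2=(0.3172, 1.1809, 0.0861) x3=(1.7525, -1.4659, 1.4596)
step 20: x0=(-2.1136, -1.3473, 1.2767) x1=(1.3684, -1.9740, 0.5735) x2=(0.3193, 1.1734, 0.0846) x3=(1.7456, -1.4550, 1.4466)
step 21: x0=(-2.1264, -1.3554, 1.2919) x1=(1.3771, -1.9734, 0.5731) x2=(0.3213, 1.1658, 0.0831) x3=(1.7385, -1.4441, 1.4334)
step 22: x0=(-2.1390, -1.3634, 1.3070) x1=(1.3859, -1.9725, 0.5731) x2=(0.3234, 1.1581, 0.0816) x3=(1.7313, -1.4333, 1.4199)
step 23: x0=(-2.1516, -1.3714, 1.3221) x1=(1.3948, -1.9714, 0.5734) x2=(0.3256, 1.1504, 0.0802) x3=(1.7240, -1.4226, 1.4063)
step 24: x0=(-2.1641, -1.3794, 1.3373) x1=(1.4039, -1.9699, 0.5740) x2=(0.3277, 1.1425, 0.0788) x3=(1.7165, -1.4119, 1.3924)
step 25: x0=(-2.1765, -1.3873, 1.3523) x1=(1.4130, -1.9681, 0.5751) x2=(0.3299, 1.1346, 0.0775) x3=(1.7090, -1.4013, 1.3783)
step 26: x0=(-2.1888, -1.3952, 1.3674) x1=(1.4222, -1.9660, 0.5765) x2=(0.3320, 1.1266, 0.0762) x3=(1.7013, -1.3908, 1.3639)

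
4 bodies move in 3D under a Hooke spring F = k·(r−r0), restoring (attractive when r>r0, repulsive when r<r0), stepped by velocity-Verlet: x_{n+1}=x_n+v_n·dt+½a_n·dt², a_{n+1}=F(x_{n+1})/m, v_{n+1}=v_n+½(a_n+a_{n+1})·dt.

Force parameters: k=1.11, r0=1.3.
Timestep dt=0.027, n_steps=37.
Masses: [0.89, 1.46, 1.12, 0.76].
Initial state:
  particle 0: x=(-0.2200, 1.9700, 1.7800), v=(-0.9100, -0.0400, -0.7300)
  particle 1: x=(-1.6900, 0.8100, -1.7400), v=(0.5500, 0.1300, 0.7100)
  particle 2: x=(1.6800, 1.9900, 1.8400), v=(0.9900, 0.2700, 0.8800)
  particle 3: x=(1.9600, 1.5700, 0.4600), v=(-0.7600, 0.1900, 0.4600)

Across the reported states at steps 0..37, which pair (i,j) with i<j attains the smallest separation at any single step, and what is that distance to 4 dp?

step 0: x0=(-0.2200, 1.9700, 1.7800) x1=(-1.6900, 0.8100, -1.7400) x2=(1.6800, 1.9900, 1.8400) x3=(1.9600, 1.5700, 0.4600)
step 1: x0=(-0.2443, 1.9685, 1.7589) x1=(-1.6735, 0.8141, -1.7190) x2=(1.7056, 1.9970, 1.8627) x3=(1.9375, 1.5750, 0.4720)
step 2: x0=(-0.2678, 1.9661, 1.7352) x1=(-1.6536, 0.8194, -1.6944) x2=(1.7290, 2.0032, 1.8834) x3=(1.9112, 1.5797, 0.4833)
step 3: x0=(-0.2906, 1.9628, 1.7089) x1=(-1.6305, 0.8260, -1.6662) x2=(1.7500, 2.0088, 1.9020) x3=(1.8811, 1.5840, 0.4938)
step 4: x0=(-0.3126, 1.9588, 1.6801) x1=(-1.6042, 0.8337, -1.6345) x2=(1.7687, 2.0137, 1.9185) x3=(1.8473, 1.5881, 0.5035)
step 5: x0=(-0.3336, 1.9539, 1.6489) x1=(-1.5747, 0.8426, -1.5993) x2=(1.7851, 2.0180, 1.9329) x3=(1.8098, 1.5918, 0.5124)
step 6: x0=(-0.3537, 1.9482, 1.6154) x1=(-1.5421, 0.8527, -1.5608) x2=(1.7990, 2.0215, 1.9452) x3=(1.7688, 1.5953, 0.5205)
step 7: x0=(-0.3729, 1.9418, 1.5797) x1=(-1.5064, 0.8639, -1.5189) x2=(1.8105, 2.0244, 1.9554) x3=(1.7244, 1.5984, 0.5279)
step 8: x0=(-0.3910, 1.9346, 1.5420) x1=(-1.4679, 0.8762, -1.4737) x2=(1.8196, 2.0265, 1.9635) x3=(1.6767, 1.6013, 0.5345)
step 9: x0=(-0.4080, 1.9268, 1.5023) x1=(-1.4265, 0.8896, -1.4254) x2=(1.8263, 2.0280, 1.9696) x3=(1.6259, 1.6038, 0.5404)
step 10: x0=(-0.4239, 1.9183, 1.4609) x1=(-1.3823, 0.9041, -1.3740) x2=(1.8305, 2.0288, 1.9735) x3=(1.5721, 1.6061, 0.5456)
step 11: x0=(-0.4386, 1.9092, 1.4178) x1=(-1.3355, 0.9196, -1.3197) x2=(1.8323, 2.0290, 1.9754) x3=(1.5154, 1.6081, 0.5501)
step 12: x0=(-0.4522, 1.8995, 1.3732) x1=(-1.2861, 0.9361, -1.2625) x2=(1.8317, 2.0285, 1.9752) x3=(1.4560, 1.6098, 0.5539)
step 13: x0=(-0.4647, 1.8893, 1.3272) x1=(-1.2343, 0.9536, -1.2026) x2=(1.8287, 2.0273, 1.9730) x3=(1.3941, 1.6113, 0.5571)
step 14: x0=(-0.4759, 1.8786, 1.2800) x1=(-1.1802, 0.9719, -1.1401) x2=(1.8233, 2.0255, 1.9688) x3=(1.3299, 1.6125, 0.5597)
step 15: x0=(-0.4860, 1.8675, 1.2318) x1=(-1.1239, 0.9912, -1.0752) x2=(1.8155, 2.0231, 1.9626) x3=(1.2636, 1.6135, 0.5618)
step 16: x0=(-0.4949, 1.8559, 1.1826) x1=(-1.0655, 1.0113, -1.0079) x2=(1.8054, 2.0200, 1.9545) x3=(1.1954, 1.6143, 0.5634)
step 17: x0=(-0.5026, 1.8440, 1.1327) x1=(-1.0052, 1.0322, -0.9385) x2=(1.7930, 2.0163, 1.9444) x3=(1.1255, 1.6149, 0.5645)
step 18: x0=(-0.5092, 1.8318, 1.0822) x1=(-0.9431, 1.0538, -0.8671) x2=(1.7784, 2.0120, 1.9325) x3=(1.0541, 1.6153, 0.5652)
step 19: x0=(-0.5146, 1.8194, 1.0312) x1=(-0.8794, 1.0761, -0.7938) x2=(1.7616, 2.0072, 1.9187) x3=(0.9815, 1.6155, 0.5655)
step 20: x0=(-0.5189, 1.8068, 0.9800) x1=(-0.8142, 1.0990, -0.7188) x2=(1.7426, 2.0017, 1.9031) x3=(0.9079, 1.6156, 0.5656)
step 21: x0=(-0.5222, 1.7940, 0.9286) x1=(-0.7476, 1.1225, -0.6422) x2=(1.7215, 1.9958, 1.8858) x3=(0.8334, 1.6156, 0.5654)
step 22: x0=(-0.5245, 1.7812, 0.8773) x1=(-0.6797, 1.1465, -0.5644) x2=(1.6984, 1.9892, 1.8668) x3=(0.7585, 1.6155, 0.5651)
step 23: x0=(-0.5258, 1.7683, 0.8261) x1=(-0.6108, 1.1709, -0.4853) x2=(1.6733, 1.9822, 1.8461) x3=(0.6832, 1.6153, 0.5647)
step 24: x0=(-0.5263, 1.7555, 0.7753) x1=(-0.5409, 1.1957, -0.4052) x2=(1.6463, 1.9747, 1.8239) x3=(0.6079, 1.6151, 0.5644)
step 25: x0=(-0.5259, 1.7428, 0.7249) x1=(-0.4702, 1.2208, -0.3243) x2=(1.6175, 1.9667, 1.8002) x3=(0.5328, 1.6149, 0.5641)
step 26: x0=(-0.5249, 1.7302, 0.6752) x1=(-0.3988, 1.2461, -0.2427) x2=(1.5869, 1.9583, 1.7750) x3=(0.4581, 1.6147, 0.5640)
step 27: x0=(-0.5233, 1.7179, 0.6261) x1=(-0.3268, 1.2716, -0.1607) x2=(1.5546, 1.9495, 1.7484) x3=(0.3840, 1.6146, 0.5642)
step 28: x0=(-0.5212, 1.7059, 0.5778) x1=(-0.2542, 1.2971, -0.0784) x2=(1.5207, 1.9403, 1.7205) x3=(0.3108, 1.6146, 0.5649)
step 29: x0=(-0.5189, 1.6943, 0.5303) x1=(-0.1812, 1.3226, 0.0041) x2=(1.4854, 1.9307, 1.6914) x3=(0.2386, 1.6147, 0.5661)
step 30: x0=(-0.5165, 1.6831, 0.4836) x1=(-0.1078, 1.3480, 0.0866) x2=(1.4485, 1.9207, 1.6612) x3=(0.1677, 1.6151, 0.5681)
step 31: x0=(-0.5143, 1.6723, 0.4377) x1=(-0.0340, 1.3731, 0.1689) x2=(1.4104, 1.9105, 1.6299) x3=(0.0980, 1.6159, 0.5710)
step 32: x0=(-0.5123, 1.6619, 0.3923) x1=(0.0403, 1.3980, 0.2510) x2=(1.3711, 1.9000, 1.5977) x3=(0.0296, 1.6171, 0.5751)
step 33: x0=(-0.5108, 1.6520, 0.3474) x1=(0.1152, 1.4225, 0.3328) x2=(1.3306, 1.8892, 1.5646) x3=(-0.0377, 1.6188, 0.5804)
step 34: x0=(-0.5098, 1.6423, 0.3026) x1=(0.1908, 1.4467, 0.4145) x2=(1.2891, 1.8783, 1.5307) x3=(-0.1044, 1.6211, 0.5871)
step 35: x0=(-0.5092, 1.6330, 0.2578) x1=(0.2673, 1.4707, 0.4961) x2=(1.2466, 1.8671, 1.4962) x3=(-0.1708, 1.6239, 0.5949)
step 36: x0=(-0.5088, 1.6238, 0.2128) x1=(0.3444, 1.4944, 0.5777) x2=(1.2033, 1.8559, 1.4610) x3=(-0.2370, 1.6270, 0.6038)
step 37: x0=(-0.5086, 1.6147, 0.1674) x1=(0.4222, 1.5180, 0.6594) x2=(1.1594, 1.8445, 1.4254) x3=(-0.3032, 1.6303, 0.6136)

pair (1,3), distance 0.3510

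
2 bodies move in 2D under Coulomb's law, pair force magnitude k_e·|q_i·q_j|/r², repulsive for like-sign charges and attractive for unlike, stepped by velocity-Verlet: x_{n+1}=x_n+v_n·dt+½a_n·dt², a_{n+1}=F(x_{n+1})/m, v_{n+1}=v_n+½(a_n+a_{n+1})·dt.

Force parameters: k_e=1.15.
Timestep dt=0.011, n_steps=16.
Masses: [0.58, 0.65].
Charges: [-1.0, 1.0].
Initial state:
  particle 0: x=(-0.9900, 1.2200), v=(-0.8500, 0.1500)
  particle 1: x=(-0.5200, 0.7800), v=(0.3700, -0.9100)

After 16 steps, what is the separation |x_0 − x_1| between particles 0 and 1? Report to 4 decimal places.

0.8140

step 0: x0=(-0.9900, 1.2200) x1=(-0.5200, 0.7800)
step 1: x0=(-0.9991, 1.2215) x1=(-0.5161, 0.7702)
step 2: x0=(-1.0079, 1.2225) x1=(-0.5126, 0.7607)
step 3: x0=(-1.0162, 1.2233) x1=(-0.5094, 0.7515)
step 4: x0=(-1.0242, 1.2236) x1=(-0.5066, 0.7426)
step 5: x0=(-1.0319, 1.2237) x1=(-0.5040, 0.7340)
step 6: x0=(-1.0392, 1.2234) x1=(-0.5018, 0.7257)
step 7: x0=(-1.0461, 1.2229) x1=(-0.4998, 0.7177)
step 8: x0=(-1.0528, 1.2220) x1=(-0.4982, 0.7099)
step 9: x0=(-1.0591, 1.2208) x1=(-0.4968, 0.7024)
step 10: x0=(-1.0652, 1.2194) x1=(-0.4957, 0.6951)
step 11: x0=(-1.0709, 1.2177) x1=(-0.4948, 0.6881)
step 12: x0=(-1.0764, 1.2158) x1=(-0.4942, 0.6813)
step 13: x0=(-1.0815, 1.2135) x1=(-0.4939, 0.6748)
step 14: x0=(-1.0864, 1.2111) x1=(-0.4938, 0.6684)
step 15: x0=(-1.0911, 1.2083) x1=(-0.4939, 0.6623)
step 16: x0=(-1.0954, 1.2054) x1=(-0.4943, 0.6564)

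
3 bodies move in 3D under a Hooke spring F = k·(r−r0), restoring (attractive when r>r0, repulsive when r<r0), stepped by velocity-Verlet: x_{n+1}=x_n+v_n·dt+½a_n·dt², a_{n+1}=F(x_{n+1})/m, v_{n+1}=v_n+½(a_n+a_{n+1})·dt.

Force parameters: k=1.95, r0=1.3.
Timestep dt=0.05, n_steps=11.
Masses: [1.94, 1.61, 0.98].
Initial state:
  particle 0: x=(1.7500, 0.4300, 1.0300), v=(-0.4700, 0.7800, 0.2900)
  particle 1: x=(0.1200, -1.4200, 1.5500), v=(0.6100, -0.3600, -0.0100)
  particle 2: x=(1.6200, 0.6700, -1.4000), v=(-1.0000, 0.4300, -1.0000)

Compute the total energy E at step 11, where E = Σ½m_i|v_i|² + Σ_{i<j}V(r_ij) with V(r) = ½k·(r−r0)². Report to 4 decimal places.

step 0: x0=(1.7500, 0.4300, 1.0300) x1=(0.1200, -1.4200, 1.5500) x2=(1.6200, 0.6700, -1.4000)
step 1: x0=(1.7254, 0.4680, 1.0434) x1=(0.1532, -1.4345, 1.5461) x2=(1.5677, 0.6877, -1.4423)
step 2: x0=(1.6988, 0.5040, 1.0544) x1=(0.1916, -1.4420, 1.5355) x2=(1.5110, 0.6979, -1.4687)
step 3: x0=(1.6700, 0.5378, 1.0629) x1=(0.2348, -1.4423, 1.5180) x2=(1.4504, 0.7005, -1.4789)
step 4: x0=(1.6393, 0.5695, 1.0688) x1=(0.2826, -1.4354, 1.4939) x2=(1.3863, 0.6956, -1.4731)
step 5: x0=(1.6067, 0.5990, 1.0720) x1=(0.3345, -1.4213, 1.4633) x2=(1.3192, 0.6834, -1.4513)
step 6: x0=(1.5722, 0.6262, 1.0726) x1=(0.3902, -1.4003, 1.4263) x2=(1.2496, 0.6641, -1.4139)
step 7: x0=(1.5360, 0.6511, 1.0707) x1=(0.4491, -1.3726, 1.3834) x2=(1.1781, 0.6382, -1.3616)
step 8: x0=(1.4982, 0.6738, 1.0661) x1=(0.5108, -1.3383, 1.3348) x2=(1.1051, 0.6061, -1.2949)
step 9: x0=(1.4589, 0.6943, 1.0592) x1=(0.5749, -1.2978, 1.2810) x2=(1.0312, 0.5682, -1.2150)
step 10: x0=(1.4182, 0.7126, 1.0499) x1=(0.6409, -1.2516, 1.2226) x2=(0.9570, 0.5252, -1.1227)
step 11: x0=(1.3762, 0.7288, 1.0386) x1=(0.7084, -1.2001, 1.1599) x2=(0.8828, 0.4776, -1.0195)
step 0 velocities: v0=(-0.4700, 0.7800, 0.2900) v1=(0.6100, -0.3600, -0.0100) v2=(-1.0000, 0.4300, -1.0000)
step 0: KE=2.3605, PE=9.3927, E=11.7533
step 11 velocities: v0=(-0.8498, 0.3040, -0.2459) v1=(1.3593, 1.0788, -1.2893) v2=(-1.4791, -0.9914, 2.1625)
step 11: KE=8.4562, PE=3.2813, E=11.7375

11.7375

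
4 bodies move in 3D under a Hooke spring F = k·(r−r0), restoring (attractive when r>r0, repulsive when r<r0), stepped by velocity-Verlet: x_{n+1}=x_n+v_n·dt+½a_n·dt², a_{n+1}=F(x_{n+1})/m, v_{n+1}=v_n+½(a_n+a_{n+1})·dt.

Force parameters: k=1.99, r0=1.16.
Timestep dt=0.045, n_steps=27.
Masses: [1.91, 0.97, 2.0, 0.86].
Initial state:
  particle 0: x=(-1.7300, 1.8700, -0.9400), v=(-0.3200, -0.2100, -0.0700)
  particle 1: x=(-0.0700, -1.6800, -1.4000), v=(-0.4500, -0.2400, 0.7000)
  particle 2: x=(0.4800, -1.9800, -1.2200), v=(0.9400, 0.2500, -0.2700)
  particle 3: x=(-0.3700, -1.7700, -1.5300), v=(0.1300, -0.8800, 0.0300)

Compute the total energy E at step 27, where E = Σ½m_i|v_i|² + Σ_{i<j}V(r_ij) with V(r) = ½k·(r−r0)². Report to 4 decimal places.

step 0: x0=(-1.7300, 1.8700, -0.9400) x1=(-0.0700, -1.6800, -1.4000) x2=(0.4800, -1.9800, -1.2200) x3=(-0.3700, -1.7700, -1.5300)
step 1: x0=(-1.7404, 1.8522, -0.9441) x1=(-0.0921, -1.6847, -1.3675) x2=(0.5213, -1.9662, -1.2317) x3=(-0.3686, -1.8040, -1.5286)
step 2: x0=(-1.7428, 1.8177, -0.9502) x1=(-0.1180, -1.6770, -1.3325) x2=(0.5605, -1.9471, -1.2427) x3=(-0.3757, -1.8270, -1.5274)
step 3: x0=(-1.7372, 1.7668, -0.9582) x1=(-0.1478, -1.6571, -1.2948) x2=(0.5973, -1.9228, -1.2530) x3=(-0.3909, -1.8395, -1.5265)
step 4: x0=(-1.7237, 1.6998, -0.9680) x1=(-0.1816, -1.6252, -1.2542) x2=(0.6317, -1.8933, -1.2628) x3=(-0.4134, -1.8418, -1.5262)
step 5: x0=(-1.7023, 1.6173, -0.9794) x1=(-0.2192, -1.5820, -1.2108) x2=(0.6633, -1.8588, -1.2721) x3=(-0.4425, -1.8344, -1.5264)
step 6: x0=(-1.6735, 1.5199, -0.9925) x1=(-0.2605, -1.5279, -1.1647) x2=(0.6920, -1.8192, -1.2811) x3=(-0.4773, -1.8176, -1.5271)
step 7: x0=(-1.6373, 1.4085, -1.0069) x1=(-0.3052, -1.4638, -1.1162) x2=(0.7175, -1.7750, -1.2896) x3=(-0.5171, -1.7920, -1.5282)
step 8: x0=(-1.5943, 1.2840, -1.0227) x1=(-0.3527, -1.3906, -1.0655) x2=(0.7396, -1.7262, -1.2978) x3=(-0.5609, -1.7580, -1.5296)
step 9: x0=(-1.5449, 1.1476, -1.0396) x1=(-0.4026, -1.3094, -1.0131) x2=(0.7581, -1.6733, -1.3057) x3=(-0.6079, -1.7163, -1.5313)
step 10: x0=(-1.4896, 1.0004, -1.0575) x1=(-0.4543, -1.2213, -0.9594) x2=(0.7727, -1.6164, -1.3132) x3=(-0.6572, -1.6675, -1.5329)
step 11: x0=(-1.4289, 0.8437, -1.0762) x1=(-0.5071, -1.1276, -0.9048) x2=(0.7835, -1.5559, -1.3204) x3=(-0.7080, -1.6125, -1.5345)
step 12: x0=(-1.3635, 0.6789, -1.0957) x1=(-0.5604, -1.0295, -0.8498) x2=(0.7902, -1.4922, -1.3272) x3=(-0.7595, -1.5519, -1.5359)
step 13: x0=(-1.2939, 0.5075, -1.1157) x1=(-0.6135, -0.9285, -0.7947) x2=(0.7928, -1.4256, -1.3337) x3=(-0.8108, -1.4868, -1.5370)
step 14: x0=(-1.2208, 0.3309, -1.1362) x1=(-0.6656, -0.8257, -0.7399) x2=(0.7912, -1.3564, -1.3396) x3=(-0.8613, -1.4179, -1.5377)
step 15: x0=(-1.1449, 0.1506, -1.1571) x1=(-0.7160, -0.7227, -0.6857) x2=(0.7855, -1.2851, -1.3452) x3=(-0.9101, -1.3464, -1.5380)
step 16: x0=(-1.0669, -0.0319, -1.1785) x1=(-0.7643, -0.6204, -0.6319) x2=(0.7756, -1.2119, -1.3501) x3=(-0.9567, -1.2732, -1.5379)
step 17: x0=(-0.9872, -0.2154, -1.2006) x1=(-0.8097, -0.5198, -0.5783) x2=(0.7617, -1.1372, -1.3546) x3=(-1.0007, -1.1994, -1.5374)
step 18: x0=(-0.9062, -0.3991, -1.2235) x1=(-0.8523, -0.4211, -0.5244) x2=(0.7439, -1.0613, -1.3585) x3=(-1.0418, -1.1259, -1.5366)
step 19: x0=(-0.8239, -0.5826, -1.2472) x1=(-0.8922, -0.3236, -0.4702) x2=(0.7224, -0.9844, -1.3617) x3=(-1.0801, -1.0536, -1.5359)
step 20: x0=(-0.7402, -0.7656, -1.2711) x1=(-0.9296, -0.2272, -0.4168) x2=(0.6975, -0.9069, -1.3642) x3=(-1.1165, -0.9828, -1.5356)
step 21: x0=(-0.6548, -0.9483, -1.2946) x1=(-0.9643, -0.1322, -0.3652) x2=(0.6692, -0.8288, -1.3661) x3=(-1.1518, -0.9126, -1.5357)
step 22: x0=(-0.5680, -1.1308, -1.3173) x1=(-0.9961, -0.0392, -0.3166) x2=(0.6379, -0.7502, -1.3672) x3=(-1.1864, -0.8415, -1.5359)
step 23: x0=(-0.4804, -1.3131, -1.3393) x1=(-1.0247, 0.0505, -0.2721) x2=(0.6035, -0.6710, -1.3674) x3=(-1.2195, -0.7685, -1.5351)
step 24: x0=(-0.3926, -1.4945, -1.3603) x1=(-1.0496, 0.1362, -0.2324) x2=(0.5662, -0.5914, -1.3668) x3=(-1.2500, -0.6939, -1.5329)
step 25: x0=(-0.3053, -1.6741, -1.3803) x1=(-1.0706, 0.2165, -0.1983) x2=(0.5258, -0.5115, -1.3653) x3=(-1.2771, -0.6182, -1.5288)
step 26: x0=(-0.2188, -1.8508, -1.3991) x1=(-1.0871, 0.2906, -0.1704) x2=(0.4824, -0.4314, -1.3629) x3=(-1.3001, -0.5423, -1.5227)
step 27: x0=(-0.1337, -2.0233, -1.4165) x1=(-1.0990, 0.3574, -0.1491) x2=(0.4359, -0.3515, -1.3595) x3=(-1.3181, -0.4670, -1.5143)
step 0 velocities: v0=(-0.3200, -0.2100, -0.0700) v1=(-0.4500, -0.2400, 0.7000) v2=(0.9400, 0.2500, -0.2700) v3=(0.1300, -0.8800, 0.0300)
step 0: KE=1.8680, PE=27.0960, E=28.9641
step 27 velocities: v0=(1.8710, -3.7716, -0.3694) v1=(-0.2090, 1.3947, 0.3970) v2=(-1.0663, 1.7691, 0.0853) v3=(-0.3420, 1.6536, 0.2103)
step 27: KE=23.6185, PE=5.2978, E=28.9163

28.9163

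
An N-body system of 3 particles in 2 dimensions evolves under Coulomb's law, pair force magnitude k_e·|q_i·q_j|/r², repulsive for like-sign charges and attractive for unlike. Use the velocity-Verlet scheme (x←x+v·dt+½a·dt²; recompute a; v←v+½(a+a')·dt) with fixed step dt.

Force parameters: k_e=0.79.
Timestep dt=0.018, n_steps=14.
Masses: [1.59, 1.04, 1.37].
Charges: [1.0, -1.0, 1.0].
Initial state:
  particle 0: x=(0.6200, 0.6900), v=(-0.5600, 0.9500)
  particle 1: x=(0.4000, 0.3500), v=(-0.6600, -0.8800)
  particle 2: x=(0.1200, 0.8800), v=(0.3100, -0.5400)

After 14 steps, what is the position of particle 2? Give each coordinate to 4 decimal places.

(0.1300, 0.7015)

step 0: x0=(0.6200, 0.6900) x1=(0.4000, 0.3500) x2=(0.1200, 0.8800)
step 1: x0=(0.6099, 0.7066) x1=(0.3884, 0.3351) x2=(0.1254, 0.8702)
step 2: x0=(0.6000, 0.7222) x1=(0.3771, 0.3219) x2=(0.1303, 0.8601)
step 3: x0=(0.5903, 0.7370) x1=(0.3661, 0.3104) x2=(0.1348, 0.8497)
step 4: x0=(0.5810, 0.7510) x1=(0.3553, 0.3005) x2=(0.1386, 0.8391)
step 5: x0=(0.5722, 0.7643) x1=(0.3447, 0.2922) x2=(0.1417, 0.8281)
step 6: x0=(0.5640, 0.7769) x1=(0.3342, 0.2853) x2=(0.1441, 0.8168)
step 7: x0=(0.5565, 0.7890) x1=(0.3238, 0.2800) x2=(0.1456, 0.8050)
step 8: x0=(0.5497, 0.8005) x1=(0.3135, 0.2761) x2=(0.1461, 0.7926)
step 9: x0=(0.5437, 0.8117) x1=(0.3032, 0.2737) x2=(0.1458, 0.7797)
step 10: x0=(0.5385, 0.8224) x1=(0.2930, 0.2727) x2=(0.1445, 0.7660)
step 11: x0=(0.5341, 0.8330) x1=(0.2827, 0.2733) x2=(0.1422, 0.7514)
step 12: x0=(0.5306, 0.8433) x1=(0.2725, 0.2754) x2=(0.1389, 0.7359)
step 13: x0=(0.5278, 0.8535) x1=(0.2622, 0.2792) x2=(0.1349, 0.7193)
step 14: x0=(0.5257, 0.8636) x1=(0.2518, 0.2846) x2=(0.1300, 0.7015)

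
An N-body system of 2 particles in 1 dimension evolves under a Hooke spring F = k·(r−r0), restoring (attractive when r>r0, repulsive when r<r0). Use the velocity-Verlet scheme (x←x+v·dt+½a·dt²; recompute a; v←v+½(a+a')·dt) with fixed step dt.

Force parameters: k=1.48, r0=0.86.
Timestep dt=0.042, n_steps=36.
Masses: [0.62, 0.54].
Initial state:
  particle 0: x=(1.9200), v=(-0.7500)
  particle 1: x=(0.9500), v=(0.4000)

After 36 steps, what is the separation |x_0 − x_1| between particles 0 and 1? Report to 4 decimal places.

step 0: x0=(1.9200) x1=(0.9500)
step 1: x0=(1.8883) x1=(0.9671)
step 2: x0=(1.8563) x1=(0.9844)
step 3: x0=(1.8242) x1=(1.0018)
step 4: x0=(1.7924) x1=(1.0191)
step 5: x0=(1.7608) x1=(1.0359)
step 6: x0=(1.7299) x1=(1.0521)
step 7: x0=(1.6997) x1=(1.0674)
step 8: x0=(1.6705) x1=(1.0815)
step 9: x0=(1.6424) x1=(1.0944)
step 10: x0=(1.6156) x1=(1.1058)
step 11: x0=(1.5904) x1=(1.1154)
step 12: x0=(1.5667) x1=(1.1233)
step 13: x0=(1.5448) x1=(1.1291)
step 14: x0=(1.5247) x1=(1.1327)
step 15: x0=(1.5066) x1=(1.1341)
step 16: x0=(1.4906) x1=(1.1331)
step 17: x0=(1.4767) x1=(1.1297)
step 18: x0=(1.4650) x1=(1.1238)
step 19: x0=(1.4554) x1=(1.1154)
step 20: x0=(1.4480) x1=(1.1045)
step 21: x0=(1.4428) x1=(1.0911)
step 22: x0=(1.4398) x1=(1.0753)
step 23: x0=(1.4388) x1=(1.0570)
step 24: x0=(1.4399) x1=(1.0365)
step 25: x0=(1.4428) x1=(1.0137)
step 26: x0=(1.4476) x1=(0.9888)
step 27: x0=(1.4541) x1=(0.9620)
step 28: x0=(1.4621) x1=(0.9335)
step 29: x0=(1.4715) x1=(0.9033)
step 30: x0=(1.4822) x1=(0.8717)
step 31: x0=(1.4939) x1=(0.8389)
step 32: x0=(1.5064) x1=(0.8051)
step 33: x0=(1.5196) x1=(0.7706)
step 34: x0=(1.5333) x1=(0.7355)
step 35: x0=(1.5473) x1=(0.7001)
step 36: x0=(1.5613) x1=(0.6646)

0.8966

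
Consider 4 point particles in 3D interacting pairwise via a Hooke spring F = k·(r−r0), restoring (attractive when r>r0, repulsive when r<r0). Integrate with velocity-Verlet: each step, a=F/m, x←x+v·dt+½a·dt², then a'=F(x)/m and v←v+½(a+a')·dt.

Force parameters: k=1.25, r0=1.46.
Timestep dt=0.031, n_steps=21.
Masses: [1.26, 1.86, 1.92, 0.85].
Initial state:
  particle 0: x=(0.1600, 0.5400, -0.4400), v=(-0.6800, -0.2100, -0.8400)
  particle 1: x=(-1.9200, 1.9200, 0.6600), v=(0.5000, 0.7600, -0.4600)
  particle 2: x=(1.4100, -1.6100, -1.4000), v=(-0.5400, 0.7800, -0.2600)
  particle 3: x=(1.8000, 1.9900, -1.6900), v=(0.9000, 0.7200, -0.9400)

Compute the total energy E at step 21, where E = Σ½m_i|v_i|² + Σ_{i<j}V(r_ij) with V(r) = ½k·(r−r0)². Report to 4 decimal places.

23.6401

step 0: x0=(0.1600, 0.5400, -0.4400) x1=(-1.9200, 1.9200, 0.6600) x2=(1.4100, -1.6100, -1.4000) x3=(1.8000, 1.9900, -1.6900)
step 1: x0=(0.1391, 0.5336, -0.4663) x1=(-1.9026, 1.9425, 0.6446) x2=(1.3924, -1.5840, -1.4075) x3=(1.8255, 2.0103, -1.7175)
step 2: x0=(0.1184, 0.5276, -0.4929) x1=(-1.8815, 1.9631, 0.6269) x2=(1.3731, -1.5546, -1.4140) x3=(1.8461, 2.0267, -1.7418)
step 3: x0=(0.0982, 0.5219, -0.5200) x1=(-1.8566, 1.9815, 0.6068) x2=(1.3522, -1.5216, -1.4193) x3=(1.8616, 2.0390, -1.7628)
step 4: x0=(0.0784, 0.5167, -0.5475) x1=(-1.8281, 1.9980, 0.5845) x2=(1.3297, -1.4852, -1.4237) x3=(1.8721, 2.0473, -1.7805)
step 5: x0=(0.0590, 0.5120, -0.5754) x1=(-1.7959, 2.0124, 0.5599) x2=(1.3057, -1.4453, -1.4271) x3=(1.8776, 2.0516, -1.7948)
step 6: x0=(0.0401, 0.5078, -0.6037) x1=(-1.7602, 2.0248, 0.5331) x2=(1.2802, -1.4022, -1.4295) x3=(1.8779, 2.0520, -1.8059)
step 7: x0=(0.0217, 0.5042, -0.6323) x1=(-1.7211, 2.0353, 0.5040) x2=(1.2532, -1.3558, -1.4310) x3=(1.8731, 2.0485, -1.8136)
step 8: x0=(0.0038, 0.5012, -0.6613) x1=(-1.6786, 2.0437, 0.4727) x2=(1.2249, -1.3062, -1.4315) x3=(1.8633, 2.0412, -1.8182)
step 9: x0=(-0.0135, 0.4989, -0.6906) x1=(-1.6328, 2.0503, 0.4393) x2=(1.1952, -1.2535, -1.4312) x3=(1.8485, 2.0302, -1.8195)
step 10: x0=(-0.0302, 0.4973, -0.7201) x1=(-1.5838, 2.0549, 0.4039) x2=(1.1643, -1.1979, -1.4301) x3=(1.8288, 2.0156, -1.8178)
step 11: x0=(-0.0464, 0.4964, -0.7499) x1=(-1.5319, 2.0577, 0.3663) x2=(1.1322, -1.1394, -1.4281) x3=(1.8044, 1.9975, -1.8131)
step 12: x0=(-0.0620, 0.4963, -0.7800) x1=(-1.4770, 2.0586, 0.3269) x2=(1.0990, -1.0781, -1.4254) x3=(1.7752, 1.9761, -1.8054)
step 13: x0=(-0.0770, 0.4968, -0.8102) x1=(-1.4193, 2.0578, 0.2855) x2=(1.0647, -1.0142, -1.4220) x3=(1.7416, 1.9516, -1.7949)
step 14: x0=(-0.0915, 0.4982, -0.8406) x1=(-1.3590, 2.0552, 0.2423) x2=(1.0294, -0.9478, -1.4179) x3=(1.7036, 1.9241, -1.7818)
step 15: x0=(-0.1055, 0.5003, -0.8711) x1=(-1.2962, 2.0510, 0.1974) x2=(0.9932, -0.8791, -1.4132) x3=(1.6615, 1.8939, -1.7662)
step 16: x0=(-0.1190, 0.5032, -0.9017) x1=(-1.2311, 2.0451, 0.1508) x2=(0.9561, -0.8081, -1.4078) x3=(1.6154, 1.8610, -1.7481)
step 17: x0=(-0.1320, 0.5068, -0.9324) x1=(-1.1637, 2.0377, 0.1027) x2=(0.9183, -0.7351, -1.4019) x3=(1.5657, 1.8258, -1.7279)
step 18: x0=(-0.1447, 0.5111, -0.9631) x1=(-1.0944, 2.0288, 0.0531) x2=(0.8797, -0.6602, -1.3954) x3=(1.5125, 1.7885, -1.7055)
step 19: x0=(-0.1569, 0.5163, -0.9939) x1=(-1.0232, 2.0185, 0.0021) x2=(0.8405, -0.5836, -1.3885) x3=(1.4562, 1.7492, -1.6813)
step 20: x0=(-0.1688, 0.5221, -1.0245) x1=(-0.9504, 2.0069, -0.0501) x2=(0.8007, -0.5054, -1.3811) x3=(1.3970, 1.7082, -1.6554)
step 21: x0=(-0.1805, 0.5286, -1.0552) x1=(-0.8760, 1.9940, -0.1034) x2=(0.7605, -0.4258, -1.3733) x3=(1.3352, 1.6659, -1.6280)
step 0 velocities: v0=(-0.6800, -0.2100, -0.8400) v1=(0.5000, 0.7600, -0.4600) v2=(-0.5400, 0.7800, -0.2600) v3=(0.9000, 0.7200, -0.9400)
step 0: KE=3.5991, PE=20.0534, E=23.6525
step 21 velocities: v0=(-0.3736, 0.2200, -0.9868) v1=(2.4199, -0.4339, -1.7379) v2=(-1.3041, 2.5869, 0.2572) v3=(-2.0294, -1.3863, 0.9058)
step 21: KE=20.1981, PE=3.4420, E=23.6401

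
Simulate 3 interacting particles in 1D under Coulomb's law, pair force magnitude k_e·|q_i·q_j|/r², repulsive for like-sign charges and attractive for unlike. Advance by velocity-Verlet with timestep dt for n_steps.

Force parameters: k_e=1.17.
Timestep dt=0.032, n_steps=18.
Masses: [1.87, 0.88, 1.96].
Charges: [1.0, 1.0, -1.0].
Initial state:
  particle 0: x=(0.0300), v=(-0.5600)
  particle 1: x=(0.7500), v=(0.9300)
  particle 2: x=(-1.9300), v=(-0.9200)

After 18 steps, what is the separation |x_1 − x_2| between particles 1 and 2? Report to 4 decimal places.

step 0: x0=(0.0300) x1=(0.7500) x2=(-1.9300)
step 1: x0=(0.0114) x1=(0.7810) x2=(-1.9593)
step 2: x0=(-0.0085) x1=(0.8141) x2=(-1.9884)
step 3: x0=(-0.0295) x1=(0.8490) x2=(-2.0172)
step 4: x0=(-0.0514) x1=(0.8855) x2=(-2.0459)
step 5: x0=(-0.0743) x1=(0.9235) x2=(-2.0742)
step 6: x0=(-0.0980) x1=(0.9626) x2=(-2.1024)
step 7: x0=(-0.1224) x1=(1.0028) x2=(-2.1304)
step 8: x0=(-0.1474) x1=(1.0440) x2=(-2.1581)
step 9: x0=(-0.1731) x1=(1.0859) x2=(-2.1856)
step 10: x0=(-0.1993) x1=(1.1286) x2=(-2.2130)
step 11: x0=(-0.2261) x1=(1.1720) x2=(-2.2401)
step 12: x0=(-0.2533) x1=(1.2159) x2=(-2.2670)
step 13: x0=(-0.2810) x1=(1.2604) x2=(-2.2937)
step 14: x0=(-0.3091) x1=(1.3053) x2=(-2.3202)
step 15: x0=(-0.3377) x1=(1.3506) x2=(-2.3465)
step 16: x0=(-0.3666) x1=(1.3963) x2=(-2.3726)
step 17: x0=(-0.3958) x1=(1.4424) x2=(-2.3986)
step 18: x0=(-0.4255) x1=(1.4887) x2=(-2.4243)

3.9130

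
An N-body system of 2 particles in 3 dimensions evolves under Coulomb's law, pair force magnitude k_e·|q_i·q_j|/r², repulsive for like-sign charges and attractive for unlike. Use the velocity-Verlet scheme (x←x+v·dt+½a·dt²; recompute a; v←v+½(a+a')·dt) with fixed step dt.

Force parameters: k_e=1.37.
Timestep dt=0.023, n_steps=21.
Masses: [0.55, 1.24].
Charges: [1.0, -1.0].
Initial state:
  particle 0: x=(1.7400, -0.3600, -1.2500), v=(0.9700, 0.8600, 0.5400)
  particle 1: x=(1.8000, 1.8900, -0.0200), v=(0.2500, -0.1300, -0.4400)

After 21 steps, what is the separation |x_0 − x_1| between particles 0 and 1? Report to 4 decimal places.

step 0: x0=(1.7400, -0.3600, -1.2500) x1=(1.8000, 1.8900, -0.0200)
step 1: x0=(1.7623, -0.3401, -1.2375) x1=(1.8057, 1.8870, -0.0301)
step 2: x0=(1.7846, -0.3201, -1.2250) x1=(1.8115, 1.8839, -0.0403)
step 3: x0=(1.8069, -0.2999, -1.2123) x1=(1.8172, 1.8807, -0.0506)
step 4: x0=(1.8293, -0.2794, -1.1995) x1=(1.8230, 1.8774, -0.0608)
step 5: x0=(1.8516, -0.2588, -1.1867) x1=(1.8287, 1.8740, -0.0711)
step 6: x0=(1.8739, -0.2380, -1.1737) x1=(1.8345, 1.8706, -0.0815)
step 7: x0=(1.8962, -0.2170, -1.1606) x1=(1.8402, 1.8670, -0.0919)
step 8: x0=(1.9185, -0.1957, -1.1474) x1=(1.8460, 1.8634, -0.1024)
step 9: x0=(1.9408, -0.1743, -1.1341) x1=(1.8517, 1.8597, -0.1129)
step 10: x0=(1.9631, -0.1526, -1.1207) x1=(1.8575, 1.8558, -0.1235)
step 11: x0=(1.9854, -0.1306, -1.1072) x1=(1.8633, 1.8519, -0.1341)
step 12: x0=(2.0076, -0.1085, -1.0935) x1=(1.8690, 1.8478, -0.1447)
step 13: x0=(2.0299, -0.0861, -1.0797) x1=(1.8748, 1.8437, -0.1555)
step 14: x0=(2.0521, -0.0634, -1.0658) x1=(1.8806, 1.8394, -0.1662)
step 15: x0=(2.0743, -0.0404, -1.0518) x1=(1.8864, 1.8350, -0.1771)
step 16: x0=(2.0965, -0.0172, -1.0377) x1=(1.8922, 1.8305, -0.1880)
step 17: x0=(2.1186, 0.0063, -1.0234) x1=(1.8980, 1.8259, -0.1989)
step 18: x0=(2.1407, 0.0301, -1.0090) x1=(1.9039, 1.8211, -0.2099)
step 19: x0=(2.1628, 0.0542, -0.9944) x1=(1.9097, 1.8162, -0.2210)
step 20: x0=(2.1848, 0.0786, -0.9797) x1=(1.9156, 1.8111, -0.2321)
step 21: x0=(2.2068, 0.1033, -0.9649) x1=(1.9215, 1.8059, -0.2433)

1.8711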